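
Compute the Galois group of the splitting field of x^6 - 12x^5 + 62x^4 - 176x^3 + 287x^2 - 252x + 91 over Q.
A_4, A_4 acting on 6 points

The polynomial f is an irreducible sextic over Q, so G = Gal(f/Q) is one of the 16 transitive subgroups 6T1, ..., 6T16 of S_6. The discriminant of f is 153664 = 392^2, a perfect square, so G is contained in A_6. The transitive groups of degree 6 contained in A_6 are: A_4 (6T4, order 12), S_4 (6T7, order 24), (C_3 x C_3) : C_4 (6T10, order 36), PSL(2,5) (6T12, order 60), A_6 (6T15, order 360). By Dedekind's theorem, for a prime p not dividing disc(f) the degrees of the irreducible factors of f mod p form the cycle type of an element of G. Factoring f modulo the 33 such primes p <= 149 (skipping 2, 7, which divide the discriminant), each new pattern first appears at: mod 3: f = (x^3 + x^2 + 2x + 1)(x^3 + 2x^2 + x + 1), pattern 3+3; mod 13: f = (x)(x + 9)(x^2 + 9x + 2)(x^2 + 9x + 12), pattern 2+2+1+1. No other pattern occurs in this range, so the set of observed cycle types is {3+3, 2+2+1+1}. The candidates containing elements of all these cycle types are A_4 (6T4) of order 12, S_4 (6T7) of order 24, (C_3 x C_3) : C_4 (6T10) of order 36, PSL(2,5) (6T12) of order 60, A_6 (6T15) of order 360; the others are excluded. The observed types are precisely the cycle types that occur in A_4 (6T4) (apart from the identity). Each of the other remaining candidates has further cycle types, and by the Chebotarev density theorem the matching factorization patterns would occur for a proportion of primes equal to their share of the group: S_4 (6T7) additionally contains elements of type 4+2 (6 of its 24 elements, about 25% of primes); (C_3 x C_3) : C_4 (6T10) additionally contains elements of type 4+2, 3+1+1+1 (22 of its 36 elements, about 61% of primes); PSL(2,5) (6T12) additionally contains elements of type 5+1 (24 of its 60 elements, about 40% of primes); A_6 (6T15) additionally contains elements of type 5+1, 4+2, 3+1+1+1 (274 of its 360 elements, about 76% of primes). None of the 33 primes tested shows any such pattern (for each of these groups the chance of that is below 10^-4), which rules them out. Hence G = A_4 (6T4), of order 12.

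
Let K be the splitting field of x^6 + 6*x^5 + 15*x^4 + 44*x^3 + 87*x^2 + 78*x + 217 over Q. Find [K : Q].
18

The degree of the splitting field over Q equals the order of the Galois group, so first determine the group. The polynomial f is an irreducible sextic over Q, so G = Gal(f/Q) is one of the 16 transitive subgroups 6T1, ..., 6T16 of S_6. The discriminant of f is -190210142896128, which is not a perfect square, so G is not contained in A_6. The transitive groups of degree 6 not contained in A_6 are: C_6 (6T1, order 6), S_3 (6T2, order 6), D_6 (6T3, order 12), C_3 x S_3 (6T5, order 18), A_4 x C_2 (6T6, order 24), S_4 (6T8, order 24), S_3 x S_3 (6T9, order 36), S_4 x C_2 (6T11, order 48), (S_3 x S_3) : C_2 (6T13, order 72), PGL(2,5) (6T14, order 120), S_6 (6T16, order 720). By Dedekind's theorem, for a prime p not dividing disc(f) the degrees of the irreducible factors of f mod p form the cycle type of an element of G. Factoring f modulo the 33 such primes p <= 149 (skipping 2, 3, which divide the discriminant), each new pattern first appears at: mod 5: f = (x^6 + x^5 + 4x^3 + 2x^2 + 3x + 2), pattern 6; mod 7: f = (x)(x + 4)(x + 6)(x^3 + 3x^2 + 3x + 5), pattern 3+1+1+1; mod 17: f = (x^2 + 10)(x^2 + 11x + 4)(x^2 + 12x + 5), pattern 2+2+2; mod 19: f = (x^3 + 3x^2 + 3x + 10)(x^3 + 3x^2 + 3x + 16), pattern 3+3; mod 73: f = (x + 12)(x + 14)(x + 16)(x + 30)(x + 32)(x + 48), pattern 1+1+1+1+1+1. No other pattern occurs in this range, so the set of observed cycle types is {6, 3+1+1+1, 2+2+2, 3+3, 1+1+1+1+1+1}. The candidates containing elements of all these cycle types are C_3 x S_3 (6T5) of order 18, S_3 x S_3 (6T9) of order 36, (S_3 x S_3) : C_2 (6T13) of order 72, S_6 (6T16) of order 720; the others are excluded. The observed types are precisely the cycle types that occur in C_3 x S_3 (6T5). Each of the other remaining candidates has further cycle types, and by the Chebotarev density theorem the matching factorization patterns would occur for a proportion of primes equal to their share of the group: S_3 x S_3 (6T9) additionally contains elements of type 2+2+1+1 (9 of its 36 elements, about 25% of primes); (S_3 x S_3) : C_2 (6T13) additionally contains elements of type 4+2, 3+2+1, 2+2+1+1, 2+1+1+1+1 (45 of its 72 elements, about 62% of primes); S_6 (6T16) additionally contains elements of type 5+1, 4+2, 4+1+1, 3+2+1, 2+2+1+1, 2+1+1+1+1 (504 of its 720 elements, about 70% of primes). None of the 33 primes tested shows any such pattern (for each of these groups the chance of that is below 10^-4), which rules them out. Hence G = C_3 x S_3 (6T5), of order 18. The Galois group C_3 x S_3 (6T5) has order 18, so the splitting field has degree 18 over Q.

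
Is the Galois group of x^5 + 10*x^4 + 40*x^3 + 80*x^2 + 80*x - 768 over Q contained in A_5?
No

The polynomial is irreducible of degree 5 over Q. Its discriminant is 1280000000000000, which is not a perfect square. A Galois group lies in the alternating group exactly when the discriminant is a square in Q, so the Galois group (F_20) is not contained in A_5.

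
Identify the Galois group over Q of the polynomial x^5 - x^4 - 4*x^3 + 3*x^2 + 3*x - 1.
The polynomial f is an irreducible quintic over Q, so G = Gal(f/Q) is a transitive subgroup of S_5: one of C_5 (5T1, order 5), D_5 (5T2, order 10), F_20 (5T3, order 20), A_5 (5T4, order 60) or S_5 (5T5, order 120). The discriminant of f is 14641 = 121^2, a perfect square, so G is contained in A_5. The transitive groups of degree 5 contained in A_5 are: C_5 (5T1, order 5), D_5 (5T2, order 10), A_5 (5T4, order 60). By Dedekind's theorem, for a prime p not dividing disc(f) the degrees of the irreducible factors of f mod p form the cycle type of an element of G. Factoring f modulo the 14 such primes p <= 47 (skipping 11, which divides the discriminant), each new pattern first appears at: mod 2: f = (x^5 + x^4 + x^2 + x + 1), pattern 5; mod 23: f = (x + 4)(x + 6)(x + 10)(x + 11)(x + 14), pattern 1+1+1+1+1. No other pattern occurs in this range, so the set of observed cycle types is {5, 1+1+1+1+1}. The candidates containing elements of all these cycle types are C_5 (5T1) of order 5, D_5 (5T2) of order 10, A_5 (5T4) of order 60; the others are excluded. The observed types are precisely the cycle types that occur in C_5 (5T1). Each of the other remaining candidates has further cycle types, and by the Chebotarev density theorem the matching factorization patterns would occur for a proportion of primes equal to their share of the group: D_5 (5T2) additionally contains elements of type 2+2+1 (5 of its 10 elements, about 50% of primes); A_5 (5T4) additionally contains elements of type 3+1+1, 2+2+1 (35 of its 60 elements, about 58% of primes). None of the 14 primes tested shows any such pattern (for each of these groups the chance of that is below 10^-4), which rules them out. Hence G = C_5 (5T1), of order 5.

C_5 (also written C5)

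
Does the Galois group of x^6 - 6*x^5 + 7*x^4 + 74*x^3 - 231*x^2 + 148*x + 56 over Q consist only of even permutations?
The polynomial is irreducible of degree 6 over Q. Its discriminant is -905333959757824, which is not a perfect square. A Galois group lies in the alternating group exactly when the discriminant is a square in Q, so the Galois group (S_4 x C_2) is not contained in A_6.

No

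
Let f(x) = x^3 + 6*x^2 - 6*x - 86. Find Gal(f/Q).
S_3 (order 6)

The polynomial is an irreducible cubic over Q and its discriminant is -67500, which is not a perfect square. For an irreducible cubic, a non-square discriminant gives Galois group S_3.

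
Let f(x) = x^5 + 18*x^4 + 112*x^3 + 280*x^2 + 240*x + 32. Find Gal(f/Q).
C_5 (order 5)

The polynomial f is an irreducible quintic over Q, so G = Gal(f/Q) is a transitive subgroup of S_5: one of C_5 (5T1, order 5), D_5 (5T2, order 10), F_20 (5T3, order 20), A_5 (5T4, order 60) or S_5 (5T5, order 120). The discriminant of f is 15352201216 = 123904^2, a perfect square, so G is contained in A_5. The transitive groups of degree 5 contained in A_5 are: C_5 (5T1, order 5), D_5 (5T2, order 10), A_5 (5T4, order 60). By Dedekind's theorem, for a prime p not dividing disc(f) the degrees of the irreducible factors of f mod p form the cycle type of an element of G. Factoring f modulo the 14 such primes p <= 53 (skipping 2, 11, which divide the discriminant), each new pattern first appears at: mod 3: f = (x^5 + x^3 + x^2 + 2), pattern 5; mod 23: f = (x + 1)(x + 3)(x + 9)(x + 12)(x + 16), pattern 1+1+1+1+1. No other pattern occurs in this range, so the set of observed cycle types is {5, 1+1+1+1+1}. The candidates containing elements of all these cycle types are C_5 (5T1) of order 5, D_5 (5T2) of order 10, A_5 (5T4) of order 60; the others are excluded. The observed types are precisely the cycle types that occur in C_5 (5T1). Each of the other remaining candidates has further cycle types, and by the Chebotarev density theorem the matching factorization patterns would occur for a proportion of primes equal to their share of the group: D_5 (5T2) additionally contains elements of type 2+2+1 (5 of its 10 elements, about 50% of primes); A_5 (5T4) additionally contains elements of type 3+1+1, 2+2+1 (35 of its 60 elements, about 58% of primes). None of the 14 primes tested shows any such pattern (for each of these groups the chance of that is below 10^-4), which rules them out. Hence G = C_5 (5T1), of order 5.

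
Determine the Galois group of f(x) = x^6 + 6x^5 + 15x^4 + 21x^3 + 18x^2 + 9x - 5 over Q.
The polynomial f is an irreducible sextic over Q, so G = Gal(f/Q) is one of the 16 transitive subgroups 6T1, ..., 6T16 of S_6. The discriminant of f is 871199469, which is not a perfect square, so G is not contained in A_6. The transitive groups of degree 6 not contained in A_6 are: C_6 (6T1, order 6), S_3 (6T2, order 6), D_6 (6T3, order 12), C_3 x S_3 (6T5, order 18), A_4 x C_2 (6T6, order 24), S_4 (6T8, order 24), S_3 x S_3 (6T9, order 36), S_4 x C_2 (6T11, order 48), (S_3 x S_3) : C_2 (6T13, order 72), PGL(2,5) (6T14, order 120), S_6 (6T16, order 720). By Dedekind's theorem, for a prime p not dividing disc(f) the degrees of the irreducible factors of f mod p form the cycle type of an element of G. Factoring f modulo the 16 such primes p <= 67 (skipping 3, 7, 29, which divide the discriminant), each new pattern first appears at: mod 2: f = (x^6 + x^4 + x^3 + x + 1), pattern 6; mod 5: f = (x)(x + 4)(x^2 + 3x + 3)(x^2 + 4x + 2), pattern 2+2+1+1; mod 13: f = (x + 8)(x + 9)(x + 12)(x^3 + 3x^2 + 3x + 10), pattern 3+1+1+1; mod 19: f = (x^2 + 6x + 15)(x^2 + 8x + 1)(x^2 + 11x + 6), pattern 2+2+2; mod 67: f = (x^3 + 3x^2 + 3x + 20)(x^3 + 3x^2 + 3x + 50), pattern 3+3. No other pattern occurs in this range, so the set of observed cycle types is {6, 2+2+1+1, 3+1+1+1, 2+2+2, 3+3}. The candidates containing elements of all these cycle types are S_3 x S_3 (6T9) of order 36, (S_3 x S_3) : C_2 (6T13) of order 72, S_6 (6T16) of order 720; the others are excluded. The observed types are precisely the cycle types that occur in S_3 x S_3 (6T9) (apart from the identity). Each of the other remaining candidates has further cycle types, and by the Chebotarev density theorem the matching factorization patterns would occur for a proportion of primes equal to their share of the group: (S_3 x S_3) : C_2 (6T13) additionally contains elements of type 4+2, 3+2+1, 2+1+1+1+1 (36 of its 72 elements, about 50% of primes); S_6 (6T16) additionally contains elements of type 5+1, 4+2, 4+1+1, 3+2+1, 2+1+1+1+1 (459 of its 720 elements, about 64% of primes). None of the 16 primes tested shows any such pattern (for each of these groups the chance of that is below 10^-4), which rules them out. Hence G = S_3 x S_3 (6T9), of order 36.

S_3 x S_3, the direct product S_3 x S_3 in its degree-6 action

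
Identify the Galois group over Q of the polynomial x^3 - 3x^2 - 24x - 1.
C_3

The polynomial is an irreducible cubic over Q and its discriminant is 59049 = 243^2, a perfect square. For an irreducible cubic, a square discriminant forces the Galois group to be A_3, the cyclic group of order 3.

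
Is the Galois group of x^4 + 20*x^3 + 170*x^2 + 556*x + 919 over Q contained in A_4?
No

The polynomial is irreducible of degree 4 over Q. Its discriminant is 40975828992, which is not a perfect square. A Galois group lies in the alternating group exactly when the discriminant is a square in Q, so the Galois group (C_4) is not contained in A_4.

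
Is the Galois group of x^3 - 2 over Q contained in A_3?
No

The polynomial is irreducible of degree 3 over Q. Its discriminant is -108, which is not a perfect square. A Galois group lies in the alternating group exactly when the discriminant is a square in Q, so the Galois group (S_3) is not contained in A_3.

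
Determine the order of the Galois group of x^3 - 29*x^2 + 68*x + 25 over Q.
3

The degree of the splitting field over Q equals the order of the Galois group, so first determine the group. The polynomial is an irreducible cubic over Q and its discriminant is 4165681 = 2041^2, a perfect square. For an irreducible cubic, a square discriminant forces the Galois group to be A_3, the cyclic group of order 3. The Galois group C_3 (3T1) has order 3, so the splitting field has degree 3 over Q.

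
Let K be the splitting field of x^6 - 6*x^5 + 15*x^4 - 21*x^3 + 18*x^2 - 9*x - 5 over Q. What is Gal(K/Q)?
S_3 x S_3, the direct product S_3 x S_3 in its degree-6 action

The polynomial f is an irreducible sextic over Q, so G = Gal(f/Q) is one of the 16 transitive subgroups 6T1, ..., 6T16 of S_6. The discriminant of f is 871199469, which is not a perfect square, so G is not contained in A_6. The transitive groups of degree 6 not contained in A_6 are: C_6 (6T1, order 6), S_3 (6T2, order 6), D_6 (6T3, order 12), C_3 x S_3 (6T5, order 18), A_4 x C_2 (6T6, order 24), S_4 (6T8, order 24), S_3 x S_3 (6T9, order 36), S_4 x C_2 (6T11, order 48), (S_3 x S_3) : C_2 (6T13, order 72), PGL(2,5) (6T14, order 120), S_6 (6T16, order 720). By Dedekind's theorem, for a prime p not dividing disc(f) the degrees of the irreducible factors of f mod p form the cycle type of an element of G. Factoring f modulo the 16 such primes p <= 67 (skipping 3, 7, 29, which divide the discriminant), each new pattern first appears at: mod 2: f = (x^6 + x^4 + x^3 + x + 1), pattern 6; mod 5: f = (x)(x + 1)(x^2 + x + 2)(x^2 + 2x + 3), pattern 2+2+1+1; mod 13: f = (x + 1)(x + 4)(x + 5)(x^3 + 10x^2 + 3x + 3), pattern 3+1+1+1; mod 19: f = (x^2 + 8x + 6)(x^2 + 11x + 1)(x^2 + 13x + 15), pattern 2+2+2; mod 67: f = (x^3 + 64x^2 + 3x + 17)(x^3 + 64x^2 + 3x + 47), pattern 3+3. No other pattern occurs in this range, so the set of observed cycle types is {6, 2+2+1+1, 3+1+1+1, 2+2+2, 3+3}. The candidates containing elements of all these cycle types are S_3 x S_3 (6T9) of order 36, (S_3 x S_3) : C_2 (6T13) of order 72, S_6 (6T16) of order 720; the others are excluded. The observed types are precisely the cycle types that occur in S_3 x S_3 (6T9) (apart from the identity). Each of the other remaining candidates has further cycle types, and by the Chebotarev density theorem the matching factorization patterns would occur for a proportion of primes equal to their share of the group: (S_3 x S_3) : C_2 (6T13) additionally contains elements of type 4+2, 3+2+1, 2+1+1+1+1 (36 of its 72 elements, about 50% of primes); S_6 (6T16) additionally contains elements of type 5+1, 4+2, 4+1+1, 3+2+1, 2+1+1+1+1 (459 of its 720 elements, about 64% of primes). None of the 16 primes tested shows any such pattern (for each of these groups the chance of that is below 10^-4), which rules them out. Hence G = S_3 x S_3 (6T9), of order 36.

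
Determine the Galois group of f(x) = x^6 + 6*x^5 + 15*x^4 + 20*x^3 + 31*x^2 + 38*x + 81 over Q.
The polynomial f is an irreducible sextic over Q, so G = Gal(f/Q) is one of the 16 transitive subgroups 6T1, ..., 6T16 of S_6. The discriminant of f is -66039417143296, which is not a perfect square, so G is not contained in A_6. The transitive groups of degree 6 not contained in A_6 are: C_6 (6T1, order 6), S_3 (6T2, order 6), D_6 (6T3, order 12), C_3 x S_3 (6T5, order 18), A_4 x C_2 (6T6, order 24), S_4 (6T8, order 24), S_3 x S_3 (6T9, order 36), S_4 x C_2 (6T11, order 48), (S_3 x S_3) : C_2 (6T13, order 72), PGL(2,5) (6T14, order 120), S_6 (6T16, order 720). By Dedekind's theorem, for a prime p not dividing disc(f) the degrees of the irreducible factors of f mod p form the cycle type of an element of G. Factoring f modulo the 17 such primes p <= 67 (skipping 2, 31, which divide the discriminant), each new pattern first appears at: mod 3: f = (x)(x + 2)(x^4 + x^3 + x^2 + 1), pattern 4+1+1; mod 5: f = (x^3 + 2x^2 + 4x + 4)(x^3 + 4x^2 + 3x + 4), pattern 3+3; mod 7: f = (x^6 + 6x^5 + x^4 + 6x^3 + 3x^2 + 3x + 4), pattern 6; mod 11: f = (x^2 + 5)(x^2 + 2x + 4)(x^2 + 4x + 9), pattern 2+2+2; mod 13: f = (x^2 + 2x + 12)(x^4 + 4x^3 + 8x^2 + 8x + 10), pattern 4+2; mod 37: f = (x + 11)(x + 28)(x^2 + 20x + 9)(x^2 + 21x + 10), pattern 2+2+1+1; mod 47: f = (x + 11)(x + 19)(x + 30)(x + 38)(x^2 + 2x + 2), pattern 2+1+1+1+1. No other pattern occurs in this range, so the set of observed cycle types is {4+1+1, 3+3, 6, 2+2+2, 4+2, 2+2+1+1, 2+1+1+1+1}. The candidates containing elements of all these cycle types are S_4 x C_2 (6T11) of order 48, S_6 (6T16) of order 720; the others are excluded. The observed types are precisely the cycle types that occur in S_4 x C_2 (6T11) (apart from the identity). Each of the other remaining candidates has further cycle types, and by the Chebotarev density theorem the matching factorization patterns would occur for a proportion of primes equal to their share of the group: S_6 (6T16) additionally contains elements of type 5+1, 3+2+1, 3+1+1+1 (304 of its 720 elements, about 42% of primes). None of the 17 primes tested shows any such pattern (for each of these groups the chance of that is below 10^-4), which rules them out. Hence G = S_4 x C_2 (6T11), of order 48.

S_4 x C_2 (also written S4xC2)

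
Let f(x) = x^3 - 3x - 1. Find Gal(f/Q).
The polynomial is an irreducible cubic over Q and its discriminant is 81 = 9^2, a perfect square. For an irreducible cubic, a square discriminant forces the Galois group to be A_3, the cyclic group of order 3.

3T1: C_3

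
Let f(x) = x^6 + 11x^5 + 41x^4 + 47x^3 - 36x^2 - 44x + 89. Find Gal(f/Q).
The polynomial f is an irreducible sextic over Q, so G = Gal(f/Q) is one of the 16 transitive subgroups 6T1, ..., 6T16 of S_6. The discriminant of f is 1064390625 = 32625^2, a perfect square, so G is contained in A_6. The transitive groups of degree 6 contained in A_6 are: A_4 (6T4, order 12), S_4 (6T7, order 24), (C_3 x C_3) : C_4 (6T10, order 36), PSL(2,5) (6T12, order 60), A_6 (6T15, order 360). By Dedekind's theorem, for a prime p not dividing disc(f) the degrees of the irreducible factors of f mod p form the cycle type of an element of G. Factoring f modulo the 19 such primes p <= 79 (skipping 3, 5, 29, which divide the discriminant), each new pattern first appears at: mod 2: f = (x^2 + x + 1)(x^4 + x + 1), pattern 4+2; mod 11: f = (x^3 + 5x^2 + 5x + 10)(x^3 + 6x^2 + 6x + 10), pattern 3+3; mod 19: f = (x + 9)(x + 13)(x^2 + 10x + 3)(x^2 + 17x + 12), pattern 2+2+1+1; mod 61: f = (x + 7)(x + 54)(x + 58)(x^3 + 14x^2 + 10x + 6), pattern 3+1+1+1. No other pattern occurs in this range, so the set of observed cycle types is {4+2, 3+3, 2+2+1+1, 3+1+1+1}. The candidates containing elements of all these cycle types are (C_3 x C_3) : C_4 (6T10) of order 36, A_6 (6T15) of order 360; the others are excluded. The observed types are precisely the cycle types that occur in (C_3 x C_3) : C_4 (6T10) (apart from the identity). Each of the other remaining candidates has further cycle types, and by the Chebotarev density theorem the matching factorization patterns would occur for a proportion of primes equal to their share of the group: A_6 (6T15) additionally contains elements of type 5+1 (144 of its 360 elements, about 40% of primes). None of the 19 primes tested shows any such pattern (for each of these groups the chance of that is below 10^-4), which rules them out. Hence G = (C_3 x C_3) : C_4 (6T10), of order 36.

6T10: (C_3 x C_3) : C_4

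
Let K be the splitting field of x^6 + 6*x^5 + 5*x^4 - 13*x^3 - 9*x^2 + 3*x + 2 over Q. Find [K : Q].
The degree of the splitting field over Q equals the order of the Galois group, so first determine the group. The polynomial f is an irreducible sextic over Q, so G = Gal(f/Q) is one of the 16 transitive subgroups 6T1, ..., 6T16 of S_6. The discriminant of f is 30991489 = 5567^2, a perfect square, so G is contained in A_6. The transitive groups of degree 6 contained in A_6 are: A_4 (6T4, order 12), S_4 (6T7, order 24), (C_3 x C_3) : C_4 (6T10, order 36), PSL(2,5) (6T12, order 60), A_6 (6T15, order 360). By Dedekind's theorem, for a prime p not dividing disc(f) the degrees of the irreducible factors of f mod p form the cycle type of an element of G. Factoring f modulo the 21 such primes p <= 79 (skipping 19, which divides the discriminant), each new pattern first appears at: mod 2: f = (x)(x^5 + x^3 + x^2 + x + 1), pattern 5+1; mod 7: f = (x^3 + x^2 + 3x + 1)(x^3 + 5x^2 + 4x + 2), pattern 3+3; mod 61: f = (x + 3)(x + 25)(x^2 + 48x + 25)(x^2 + 52x + 38), pattern 2+2+1+1. No other pattern occurs in this range, so the set of observed cycle types is {5+1, 3+3, 2+2+1+1}. The candidates containing elements of all these cycle types are PSL(2,5) (6T12) of order 60, A_6 (6T15) of order 360; the others are excluded. The observed types are precisely the cycle types that occur in PSL(2,5) (6T12) (apart from the identity). Each of the other remaining candidates has further cycle types, and by the Chebotarev density theorem the matching factorization patterns would occur for a proportion of primes equal to their share of the group: A_6 (6T15) additionally contains elements of type 4+2, 3+1+1+1 (130 of its 360 elements, about 36% of primes). None of the 21 primes tested shows any such pattern (for each of these groups the chance of that is below 10^-4), which rules them out. Hence G = PSL(2,5) (6T12), of order 60. The Galois group PSL(2,5) (6T12) has order 60, so the splitting field has degree 60 over Q.

60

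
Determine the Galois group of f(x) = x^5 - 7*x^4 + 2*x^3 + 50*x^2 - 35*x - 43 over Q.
The polynomial f is an irreducible quintic over Q, so G = Gal(f/Q) is a transitive subgroup of S_5: one of C_5 (5T1, order 5), D_5 (5T2, order 10), F_20 (5T3, order 20), A_5 (5T4, order 60) or S_5 (5T5, order 120). The discriminant of f is 15352201216 = 123904^2, a perfect square, so G is contained in A_5. The transitive groups of degree 5 contained in A_5 are: C_5 (5T1, order 5), D_5 (5T2, order 10), A_5 (5T4, order 60). By Dedekind's theorem, for a prime p not dividing disc(f) the degrees of the irreducible factors of f mod p form the cycle type of an element of G. Factoring f modulo the 14 such primes p <= 53 (skipping 2, 11, which divide the discriminant), each new pattern first appears at: mod 3: f = (x^5 + 2x^4 + 2x^3 + 2x^2 + x + 2), pattern 5; mod 23: f = (x + 4)(x + 7)(x + 11)(x + 19)(x + 21), pattern 1+1+1+1+1. No other pattern occurs in this range, so the set of observed cycle types is {5, 1+1+1+1+1}. The candidates containing elements of all these cycle types are C_5 (5T1) of order 5, D_5 (5T2) of order 10, A_5 (5T4) of order 60; the others are excluded. The observed types are precisely the cycle types that occur in C_5 (5T1). Each of the other remaining candidates has further cycle types, and by the Chebotarev density theorem the matching factorization patterns would occur for a proportion of primes equal to their share of the group: D_5 (5T2) additionally contains elements of type 2+2+1 (5 of its 10 elements, about 50% of primes); A_5 (5T4) additionally contains elements of type 3+1+1, 2+2+1 (35 of its 60 elements, about 58% of primes). None of the 14 primes tested shows any such pattern (for each of these groups the chance of that is below 10^-4), which rules them out. Hence G = C_5 (5T1), of order 5.

C_5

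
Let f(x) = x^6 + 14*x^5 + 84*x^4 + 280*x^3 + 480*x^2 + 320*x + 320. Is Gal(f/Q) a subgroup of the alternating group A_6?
Yes

The polynomial is irreducible of degree 6 over Q. Its discriminant is 564385546240000 = 23756800^2, a perfect square. A Galois group lies in the alternating group exactly when the discriminant is a square in Q, so the Galois group ((C_3 x C_3) : C_4) is contained in A_6.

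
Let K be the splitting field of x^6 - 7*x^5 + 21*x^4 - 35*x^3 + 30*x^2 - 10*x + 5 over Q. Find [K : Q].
36

The degree of the splitting field over Q equals the order of the Galois group, so first determine the group. The polynomial f is an irreducible sextic over Q, so G = Gal(f/Q) is one of the 16 transitive subgroups 6T1, ..., 6T16 of S_6. The discriminant of f is 525625 = 725^2, a perfect square, so G is contained in A_6. The transitive groups of degree 6 contained in A_6 are: A_4 (6T4, order 12), S_4 (6T7, order 24), (C_3 x C_3) : C_4 (6T10, order 36), PSL(2,5) (6T12, order 60), A_6 (6T15, order 360). By Dedekind's theorem, for a prime p not dividing disc(f) the degrees of the irreducible factors of f mod p form the cycle type of an element of G. Factoring f modulo the 19 such primes p <= 73 (skipping 5, 29, which divide the discriminant), each new pattern first appears at: mod 2: f = (x^2 + x + 1)(x^4 + x + 1), pattern 4+2; mod 11: f = (x^3 + 2x + 9)(x^3 + 4x^2 + 8x + 3), pattern 3+3; mod 19: f = (x + 6)(x + 7)(x^2 + 5x + 12)(x^2 + 13x + 10), pattern 2+2+1+1; mod 61: f = (x + 18)(x + 25)(x + 32)(x^3 + 40x^2 + 14x + 47), pattern 3+1+1+1. No other pattern occurs in this range, so the set of observed cycle types is {4+2, 3+3, 2+2+1+1, 3+1+1+1}. The candidates containing elements of all these cycle types are (C_3 x C_3) : C_4 (6T10) of order 36, A_6 (6T15) of order 360; the others are excluded. The observed types are precisely the cycle types that occur in (C_3 x C_3) : C_4 (6T10) (apart from the identity). Each of the other remaining candidates has further cycle types, and by the Chebotarev density theorem the matching factorization patterns would occur for a proportion of primes equal to their share of the group: A_6 (6T15) additionally contains elements of type 5+1 (144 of its 360 elements, about 40% of primes). None of the 19 primes tested shows any such pattern (for each of these groups the chance of that is below 10^-4), which rules them out. Hence G = (C_3 x C_3) : C_4 (6T10), of order 36. The Galois group (C_3 x C_3) : C_4 (6T10) has order 36, so the splitting field has degree 36 over Q.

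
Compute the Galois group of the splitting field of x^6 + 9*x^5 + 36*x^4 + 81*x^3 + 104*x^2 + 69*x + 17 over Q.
The polynomial f is an irreducible sextic over Q, so G = Gal(f/Q) is one of the 16 transitive subgroups 6T1, ..., 6T16 of S_6. The discriminant of f is 810448, which is not a perfect square, so G is not contained in A_6. The transitive groups of degree 6 not contained in A_6 are: C_6 (6T1, order 6), S_3 (6T2, order 6), D_6 (6T3, order 12), C_3 x S_3 (6T5, order 18), A_4 x C_2 (6T6, order 24), S_4 (6T8, order 24), S_3 x S_3 (6T9, order 36), S_4 x C_2 (6T11, order 48), (S_3 x S_3) : C_2 (6T13, order 72), PGL(2,5) (6T14, order 120), S_6 (6T16, order 720). By Dedekind's theorem, for a prime p not dividing disc(f) the degrees of the irreducible factors of f mod p form the cycle type of an element of G. Factoring f modulo the 22 such primes p <= 89 (skipping 2, 37, which divide the discriminant), each new pattern first appears at: mod 3: f = (x^3 + x^2 + 2x + 1)(x^3 + 2x^2 + 2x + 2), pattern 3+3; mod 5: f = (x^2 + 2x + 4)(x^2 + 3x + 4)(x^2 + 4x + 2), pattern 2+2+2; mod 17: f = (x)(x + 3)(x^4 + 6x^3 + x^2 + 10x + 6), pattern 4+1+1; mod 67: f = (x + 6)(x + 64)(x^2 + 3x + 42)(x^2 + 3x + 52), pattern 2+2+1+1. No other pattern occurs in this range, so the set of observed cycle types is {3+3, 2+2+2, 4+1+1, 2+2+1+1}. The candidates containing elements of all these cycle types are S_4 (6T8) of order 24, S_4 x C_2 (6T11) of order 48, PGL(2,5) (6T14) of order 120, S_6 (6T16) of order 720; the others are excluded. The observed types are precisely the cycle types that occur in S_4 (6T8) (apart from the identity). Each of the other remaining candidates has further cycle types, and by the Chebotarev density theorem the matching factorization patterns would occur for a proportion of primes equal to their share of the group: S_4 x C_2 (6T11) additionally contains elements of type 6, 4+2, 2+1+1+1+1 (17 of its 48 elements, about 35% of primes); PGL(2,5) (6T14) additionally contains elements of type 6, 5+1 (44 of its 120 elements, about 37% of primes); S_6 (6T16) additionally contains elements of type 6, 5+1, 4+2, 3+2+1, 3+1+1+1, 2+1+1+1+1 (529 of its 720 elements, about 73% of primes). None of the 22 primes tested shows any such pattern (for each of these groups the chance of that is below 10^-4), which rules them out. Hence G = S_4 (6T8), of order 24.

S_4, S_4(6c), the S_4-action on 6 points not in A_6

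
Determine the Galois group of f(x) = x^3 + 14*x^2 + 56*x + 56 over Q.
The polynomial is an irreducible cubic over Q and its discriminant is 3136 = 56^2, a perfect square. For an irreducible cubic, a square discriminant forces the Galois group to be A_3, the cyclic group of order 3.

3T1: C_3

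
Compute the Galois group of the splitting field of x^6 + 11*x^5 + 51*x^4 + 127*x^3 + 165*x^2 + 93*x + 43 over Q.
C_6 (also written C6)

The polynomial f is an irreducible sextic over Q, so G = Gal(f/Q) is one of the 16 transitive subgroups 6T1, ..., 6T16 of S_6. The discriminant of f is -396811269967, which is not a perfect square, so G is not contained in A_6. The transitive groups of degree 6 not contained in A_6 are: C_6 (6T1, order 6), S_3 (6T2, order 6), D_6 (6T3, order 12), C_3 x S_3 (6T5, order 18), A_4 x C_2 (6T6, order 24), S_4 (6T8, order 24), S_3 x S_3 (6T9, order 36), S_4 x C_2 (6T11, order 48), (S_3 x S_3) : C_2 (6T13, order 72), PGL(2,5) (6T14, order 120), S_6 (6T16, order 720). By Dedekind's theorem, for a prime p not dividing disc(f) the degrees of the irreducible factors of f mod p form the cycle type of an element of G. Factoring f modulo the 37 such primes p <= 173 (skipping 7, 43, 113, which divide the discriminant), each new pattern first appears at: mod 2: f = (x^3 + x + 1)(x^3 + x^2 + 1), pattern 3+3; mod 3: f = (x^6 + 2x^5 + x^3 + 1), pattern 6; mod 13: f = (x^2 + 2)(x^2 + 2x + 8)(x^2 + 9x + 10), pattern 2+2+2; mod 29: f = (x + 1)(x + 2)(x + 10)(x + 16)(x + 17)(x + 23), pattern 1+1+1+1+1+1. No other pattern occurs in this range, so the set of observed cycle types is {3+3, 6, 2+2+2, 1+1+1+1+1+1}. The candidates containing elements of all these cycle types are C_6 (6T1) of order 6, D_6 (6T3) of order 12, C_3 x S_3 (6T5) of order 18, A_4 x C_2 (6T6) of order 24, S_3 x S_3 (6T9) of order 36, S_4 x C_2 (6T11) of order 48, (S_3 x S_3) : C_2 (6T13) of order 72, PGL(2,5) (6T14) of order 120, S_6 (6T16) of order 720; the others are excluded. The observed types are precisely the cycle types that occur in C_6 (6T1). Each of the other remaining candidates has further cycle types, and by the Chebotarev density theorem the matching factorization patterns would occur for a proportion of primes equal to their share of the group: D_6 (6T3) additionally contains elements of type 2+2+1+1 (3 of its 12 elements, about 25% of primes); C_3 x S_3 (6T5) additionally contains elements of type 3+1+1+1 (4 of its 18 elements, about 22% of primes); A_4 x C_2 (6T6) additionally contains elements of type 2+2+1+1, 2+1+1+1+1 (6 of its 24 elements, about 25% of primes); S_3 x S_3 (6T9) additionally contains elements of type 3+1+1+1, 2+2+1+1 (13 of its 36 elements, about 36% of primes); S_4 x C_2 (6T11) additionally contains elements of type 4+2, 4+1+1, 2+2+1+1, 2+1+1+1+1 (24 of its 48 elements, about 50% of primes); (S_3 x S_3) : C_2 (6T13) additionally contains elements of type 4+2, 3+2+1, 3+1+1+1, 2+2+1+1, 2+1+1+1+1 (49 of its 72 elements, about 68% of primes); PGL(2,5) (6T14) additionally contains elements of type 5+1, 4+1+1, 2+2+1+1 (69 of its 120 elements, about 58% of primes); S_6 (6T16) additionally contains elements of type 5+1, 4+2, 4+1+1, 3+2+1, 3+1+1+1, 2+2+1+1, 2+1+1+1+1 (544 of its 720 elements, about 76% of primes). None of the 37 primes tested shows any such pattern (for each of these groups the chance of that is below 10^-4), which rules them out. Hence G = C_6 (6T1), of order 6.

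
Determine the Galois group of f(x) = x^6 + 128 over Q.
D_6, the dihedral group of order 12

The polynomial f is an irreducible sextic over Q, so G = Gal(f/Q) is one of the 16 transitive subgroups 6T1, ..., 6T16 of S_6. The discriminant of f is -1603087953297408, which is not a perfect square, so G is not contained in A_6. The transitive groups of degree 6 not contained in A_6 are: C_6 (6T1, order 6), S_3 (6T2, order 6), D_6 (6T3, order 12), C_3 x S_3 (6T5, order 18), A_4 x C_2 (6T6, order 24), S_4 (6T8, order 24), S_3 x S_3 (6T9, order 36), S_4 x C_2 (6T11, order 48), (S_3 x S_3) : C_2 (6T13, order 72), PGL(2,5) (6T14, order 120), S_6 (6T16, order 720). By Dedekind's theorem, for a prime p not dividing disc(f) the degrees of the irreducible factors of f mod p form the cycle type of an element of G. Factoring f modulo the 79 such primes p <= 419 (skipping 2, 3, which divide the discriminant), each new pattern first appears at: mod 5: f = (x^2 + 2)(x^2 + x + 2)(x^2 + 4x + 2), pattern 2+2+2; mod 7: f = (x^6 + 2), pattern 6; mod 11: f = (x + 4)(x + 7)(x^2 + 4x + 5)(x^2 + 7x + 5), pattern 2+2+1+1; mod 19: f = (x^3 + 9)(x^3 + 10), pattern 3+3; mod 43: f = (x + 1)(x + 6)(x + 7)(x + 36)(x + 37)(x + 42), pattern 1+1+1+1+1+1. No other pattern occurs in this range, so the set of observed cycle types is {2+2+2, 6, 2+2+1+1, 3+3, 1+1+1+1+1+1}. The candidates containing elements of all these cycle types are D_6 (6T3) of order 12, A_4 x C_2 (6T6) of order 24, S_3 x S_3 (6T9) of order 36, S_4 x C_2 (6T11) of order 48, (S_3 x S_3) : C_2 (6T13) of order 72, PGL(2,5) (6T14) of order 120, S_6 (6T16) of order 720; the others are excluded. The observed types are precisely the cycle types that occur in D_6 (6T3). Each of the other remaining candidates has further cycle types, and by the Chebotarev density theorem the matching factorization patterns would occur for a proportion of primes equal to their share of the group: A_4 x C_2 (6T6) additionally contains elements of type 2+1+1+1+1 (3 of its 24 elements, about 12% of primes); S_3 x S_3 (6T9) additionally contains elements of type 3+1+1+1 (4 of its 36 elements, about 11% of primes); S_4 x C_2 (6T11) additionally contains elements of type 4+2, 4+1+1, 2+1+1+1+1 (15 of its 48 elements, about 31% of primes); (S_3 x S_3) : C_2 (6T13) additionally contains elements of type 4+2, 3+2+1, 3+1+1+1, 2+1+1+1+1 (40 of its 72 elements, about 56% of primes); PGL(2,5) (6T14) additionally contains elements of type 5+1, 4+1+1 (54 of its 120 elements, about 45% of primes); S_6 (6T16) additionally contains elements of type 5+1, 4+2, 4+1+1, 3+2+1, 3+1+1+1, 2+1+1+1+1 (499 of its 720 elements, about 69% of primes). None of the 79 primes tested shows any such pattern (for each of these groups the chance of that is below 10^-4), which rules them out. Hence G = D_6 (6T3), of order 12.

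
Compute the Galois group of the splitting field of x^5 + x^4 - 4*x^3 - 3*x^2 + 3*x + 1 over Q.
C_5

The polynomial f is an irreducible quintic over Q, so G = Gal(f/Q) is a transitive subgroup of S_5: one of C_5 (5T1, order 5), D_5 (5T2, order 10), F_20 (5T3, order 20), A_5 (5T4, order 60) or S_5 (5T5, order 120). The discriminant of f is 14641 = 121^2, a perfect square, so G is contained in A_5. The transitive groups of degree 5 contained in A_5 are: C_5 (5T1, order 5), D_5 (5T2, order 10), A_5 (5T4, order 60). By Dedekind's theorem, for a prime p not dividing disc(f) the degrees of the irreducible factors of f mod p form the cycle type of an element of G. Factoring f modulo the 14 such primes p <= 47 (skipping 11, which divides the discriminant), each new pattern first appears at: mod 2: f = (x^5 + x^4 + x^2 + x + 1), pattern 5; mod 23: f = (x + 9)(x + 12)(x + 13)(x + 17)(x + 19), pattern 1+1+1+1+1. No other pattern occurs in this range, so the set of observed cycle types is {5, 1+1+1+1+1}. The candidates containing elements of all these cycle types are C_5 (5T1) of order 5, D_5 (5T2) of order 10, A_5 (5T4) of order 60; the others are excluded. The observed types are precisely the cycle types that occur in C_5 (5T1). Each of the other remaining candidates has further cycle types, and by the Chebotarev density theorem the matching factorization patterns would occur for a proportion of primes equal to their share of the group: D_5 (5T2) additionally contains elements of type 2+2+1 (5 of its 10 elements, about 50% of primes); A_5 (5T4) additionally contains elements of type 3+1+1, 2+2+1 (35 of its 60 elements, about 58% of primes). None of the 14 primes tested shows any such pattern (for each of these groups the chance of that is below 10^-4), which rules them out. Hence G = C_5 (5T1), of order 5.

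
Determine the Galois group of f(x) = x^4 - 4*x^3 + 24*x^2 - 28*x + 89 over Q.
The polynomial is an irreducible quartic over Q and its discriminant is 26708224 = 5168^2, a perfect square, so the Galois group is contained in A_4. The resolvent cubic y^3 - 24*y^2 - 244*y + 6336 splits completely over Q, which gives the Klein four-group V_4.

V_4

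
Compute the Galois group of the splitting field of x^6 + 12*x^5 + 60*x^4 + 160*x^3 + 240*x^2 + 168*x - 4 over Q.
6T15: A_6

The polynomial f is an irreducible sextic over Q, so G = Gal(f/Q) is one of the 16 transitive subgroups 6T1, ..., 6T16 of S_6. The discriminant of f is 746496000000 = 864000^2, a perfect square, so G is contained in A_6. The transitive groups of degree 6 contained in A_6 are: A_4 (6T4, order 12), S_4 (6T7, order 24), (C_3 x C_3) : C_4 (6T10, order 36), PSL(2,5) (6T12, order 60), A_6 (6T15, order 360). By Dedekind's theorem, for a prime p not dividing disc(f) the degrees of the irreducible factors of f mod p form the cycle type of an element of G. Factoring f modulo the 6 such primes p <= 23 (skipping 2, 3, 5, which divide the discriminant), each new pattern first appears at: mod 7: f = (x + 6)(x^5 + 6x^4 + 3x^3 + 2x^2 + 4x + 4), pattern 5+1; mod 23: f = (x + 4)(x + 13)(x + 18)(x^3 + x + 17), pattern 3+1+1+1. No other pattern occurs in this range, so the set of observed cycle types is {5+1, 3+1+1+1}. Among the candidates above, the only group containing elements of all these cycle types is A_6 (6T15) — each of A_4 (6T4), S_4 (6T7), (C_3 x C_3) : C_4 (6T10), PSL(2,5) (6T12) lacks at least one of them. Hence G = A_6 (6T15), of order 360.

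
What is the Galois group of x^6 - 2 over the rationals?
D_6 (order 12)

The polynomial f is an irreducible sextic over Q, so G = Gal(f/Q) is one of the 16 transitive subgroups 6T1, ..., 6T16 of S_6. The discriminant of f is 1492992, which is not a perfect square, so G is not contained in A_6. The transitive groups of degree 6 not contained in A_6 are: C_6 (6T1, order 6), S_3 (6T2, order 6), D_6 (6T3, order 12), C_3 x S_3 (6T5, order 18), A_4 x C_2 (6T6, order 24), S_4 (6T8, order 24), S_3 x S_3 (6T9, order 36), S_4 x C_2 (6T11, order 48), (S_3 x S_3) : C_2 (6T13, order 72), PGL(2,5) (6T14, order 120), S_6 (6T16, order 720). By Dedekind's theorem, for a prime p not dividing disc(f) the degrees of the irreducible factors of f mod p form the cycle type of an element of G. Factoring f modulo the 79 such primes p <= 419 (skipping 2, 3, which divide the discriminant), each new pattern first appears at: mod 5: f = (x^2 + 2)(x^2 + x + 2)(x^2 + 4x + 2), pattern 2+2+2; mod 7: f = (x^3 + 3)(x^3 + 4), pattern 3+3; mod 13: f = (x^6 + 11), pattern 6; mod 17: f = (x + 5)(x + 12)(x^2 + 5x + 8)(x^2 + 12x + 8), pattern 2+2+1+1; mod 31: f = (x + 2)(x + 10)(x + 12)(x + 19)(x + 21)(x + 29), pattern 1+1+1+1+1+1. No other pattern occurs in this range, so the set of observed cycle types is {2+2+2, 3+3, 6, 2+2+1+1, 1+1+1+1+1+1}. The candidates containing elements of all these cycle types are D_6 (6T3) of order 12, A_4 x C_2 (6T6) of order 24, S_3 x S_3 (6T9) of order 36, S_4 x C_2 (6T11) of order 48, (S_3 x S_3) : C_2 (6T13) of order 72, PGL(2,5) (6T14) of order 120, S_6 (6T16) of order 720; the others are excluded. The observed types are precisely the cycle types that occur in D_6 (6T3). Each of the other remaining candidates has further cycle types, and by the Chebotarev density theorem the matching factorization patterns would occur for a proportion of primes equal to their share of the group: A_4 x C_2 (6T6) additionally contains elements of type 2+1+1+1+1 (3 of its 24 elements, about 12% of primes); S_3 x S_3 (6T9) additionally contains elements of type 3+1+1+1 (4 of its 36 elements, about 11% of primes); S_4 x C_2 (6T11) additionally contains elements of type 4+2, 4+1+1, 2+1+1+1+1 (15 of its 48 elements, about 31% of primes); (S_3 x S_3) : C_2 (6T13) additionally contains elements of type 4+2, 3+2+1, 3+1+1+1, 2+1+1+1+1 (40 of its 72 elements, about 56% of primes); PGL(2,5) (6T14) additionally contains elements of type 5+1, 4+1+1 (54 of its 120 elements, about 45% of primes); S_6 (6T16) additionally contains elements of type 5+1, 4+2, 4+1+1, 3+2+1, 3+1+1+1, 2+1+1+1+1 (499 of its 720 elements, about 69% of primes). None of the 79 primes tested shows any such pattern (for each of these groups the chance of that is below 10^-4), which rules them out. Hence G = D_6 (6T3), of order 12.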